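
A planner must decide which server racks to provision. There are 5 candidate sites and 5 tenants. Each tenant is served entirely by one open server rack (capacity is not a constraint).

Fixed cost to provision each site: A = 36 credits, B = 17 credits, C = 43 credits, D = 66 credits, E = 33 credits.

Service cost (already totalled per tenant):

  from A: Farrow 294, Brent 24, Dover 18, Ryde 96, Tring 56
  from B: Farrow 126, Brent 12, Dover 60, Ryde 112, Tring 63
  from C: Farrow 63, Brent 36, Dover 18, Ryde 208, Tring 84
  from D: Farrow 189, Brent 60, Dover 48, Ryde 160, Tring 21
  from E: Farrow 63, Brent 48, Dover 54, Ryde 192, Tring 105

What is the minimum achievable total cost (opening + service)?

For any fixed open set, each tenant goes to its cheapest open site; total = fixed + service.
{A, E}: Farrow→E 63, Brent→A 24, Dover→A 18, Ryde→A 96, Tring→A 56. Service 257; fixed 69; total 326.
{B, C}: Farrow→C 63, Brent→B 12, Dover→C 18, Ryde→B 112, Tring→B 63. Service 268; fixed 60; total 328.
{A, B, E}: service 245 + fixed 86 = 331
{A, B, C, D, E}: Farrow→C 63, Brent→B 12, Dover→A 18, Ryde→A 96, Tring→D 21. Service 210; fixed 195; total 405.
No other subset beats 326.

Minimum total cost: 326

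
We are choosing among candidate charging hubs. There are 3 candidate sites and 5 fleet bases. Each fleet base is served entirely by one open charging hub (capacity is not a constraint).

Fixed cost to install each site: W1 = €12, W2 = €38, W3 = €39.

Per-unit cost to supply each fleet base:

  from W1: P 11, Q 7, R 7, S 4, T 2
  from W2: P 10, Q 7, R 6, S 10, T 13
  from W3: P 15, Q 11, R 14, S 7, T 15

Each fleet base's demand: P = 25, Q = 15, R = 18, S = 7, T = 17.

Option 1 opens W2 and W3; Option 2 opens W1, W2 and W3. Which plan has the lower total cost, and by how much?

Option 2 is cheaper by 196.

Option 1: {W2, W3}: P→W2 10·25=250, Q→W2 7·15=105, R→W2 6·18=108, S→W3 7·7=49, T→W2 13·17=221. Service 733; fixed 77; total 810.
Option 2: {W1, W2, W3}: P→W2 10·25=250, Q→W1 7·15=105, R→W2 6·18=108, S→W1 4·7=28, T→W1 2·17=34. Service 525; fixed 89; total 614.
Difference: |810 − 614| = 196.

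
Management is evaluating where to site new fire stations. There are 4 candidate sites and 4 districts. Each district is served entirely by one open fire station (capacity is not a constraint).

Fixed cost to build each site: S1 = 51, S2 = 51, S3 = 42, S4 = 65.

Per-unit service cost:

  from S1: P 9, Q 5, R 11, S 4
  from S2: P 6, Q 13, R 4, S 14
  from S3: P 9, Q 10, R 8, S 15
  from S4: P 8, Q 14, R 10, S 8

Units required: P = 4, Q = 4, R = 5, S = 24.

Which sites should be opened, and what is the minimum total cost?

For any fixed open set, each district goes to its cheapest open site; total = fixed + service.
{S1}: P→S1 9·4=36, Q→S1 5·4=20, R→S1 11·5=55, S→S1 4·24=96. Service 207; fixed 51; total 258.
{S1, S2}: P→S2 6·4=24, Q→S1 5·4=20, R→S2 4·5=20, S→S1 4·24=96. Service 160; fixed 102; total 262.
{S1, S3}: service 192 + fixed 93 = 285
{S1, S2, S3, S4}: service 160 + fixed 209 = 369
No other subset beats 258.

Open S1 only; minimum total cost 258.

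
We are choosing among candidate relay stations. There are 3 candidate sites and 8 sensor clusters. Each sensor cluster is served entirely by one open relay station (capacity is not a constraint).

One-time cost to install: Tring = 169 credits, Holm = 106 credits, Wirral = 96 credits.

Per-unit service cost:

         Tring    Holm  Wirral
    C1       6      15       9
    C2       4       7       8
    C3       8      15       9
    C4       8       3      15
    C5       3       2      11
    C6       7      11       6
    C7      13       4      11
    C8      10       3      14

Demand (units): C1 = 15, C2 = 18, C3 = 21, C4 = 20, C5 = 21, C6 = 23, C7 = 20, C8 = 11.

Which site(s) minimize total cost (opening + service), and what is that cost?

For any fixed open set, each sensor cluster goes to its cheapest open site; total = fixed + service.
{Tring, Holm}: C1→Tring 6·15=90, C2→Tring 4·18=72, C3→Tring 8·21=168, C4→Holm 3·20=60, C5→Holm 2·21=42, C6→Tring 7·23=161, C7→Holm 4·20=80, C8→Holm 3·11=33. Service 706; fixed 275; total 981.
{Holm, Wirral}: service 803 + fixed 202 = 1005
{Tring, Holm, Wirral}: service 683 + fixed 371 = 1054
{Wirral}: C1→Wirral 9·15=135, C2→Wirral 8·18=144, C3→Wirral 9·21=189, C4→Wirral 15·20=300, C5→Wirral 11·21=231, C6→Wirral 6·23=138, C7→Wirral 11·20=220, C8→Wirral 14·11=154. Service 1511; fixed 96; total 1607.
No other subset beats 981.

Open Tring and Holm; minimum total cost 981.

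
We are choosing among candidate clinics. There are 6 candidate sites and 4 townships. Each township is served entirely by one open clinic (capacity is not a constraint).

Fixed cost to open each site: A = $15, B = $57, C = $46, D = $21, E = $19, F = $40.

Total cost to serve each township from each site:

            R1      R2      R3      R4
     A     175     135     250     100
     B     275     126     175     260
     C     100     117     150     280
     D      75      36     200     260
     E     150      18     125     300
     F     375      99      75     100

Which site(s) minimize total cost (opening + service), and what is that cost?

Open D and F; minimum total cost 347.

For any fixed open set, each township goes to its cheapest open site; total = fixed + service.
{D, F}: R1→D 75, R2→D 36, R3→F 75, R4→F 100. Service 286; fixed 61; total 347.
{D, E, F}: service 268 + fixed 80 = 348
{A, D, F}: service 286 + fixed 76 = 362
{A, B, C, D, E, F}: service 268 + fixed 198 = 466
No other subset beats 347.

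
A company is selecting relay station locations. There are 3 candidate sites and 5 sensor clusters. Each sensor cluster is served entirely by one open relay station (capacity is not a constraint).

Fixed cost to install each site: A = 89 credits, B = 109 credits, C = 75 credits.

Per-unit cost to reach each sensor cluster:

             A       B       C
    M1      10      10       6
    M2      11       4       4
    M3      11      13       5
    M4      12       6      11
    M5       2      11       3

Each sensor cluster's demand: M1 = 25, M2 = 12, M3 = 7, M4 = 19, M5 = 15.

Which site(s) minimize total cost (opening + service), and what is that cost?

For any fixed open set, each sensor cluster goes to its cheapest open site; total = fixed + service.
{C}: M1→C 6·25=150, M2→C 4·12=48, M3→C 5·7=35, M4→C 11·19=209, M5→C 3·15=45. Service 487; fixed 75; total 562.
{B, C}: service 392 + fixed 184 = 576
{A, C}: service 472 + fixed 164 = 636
{A, B, C}: M1→C 6·25=150, M2→B 4·12=48, M3→C 5·7=35, M4→B 6·19=114, M5→A 2·15=30. Service 377; fixed 273; total 650.
(All 7 nonempty subsets were checked; C only is lowest.)

Open C only; minimum total cost 562.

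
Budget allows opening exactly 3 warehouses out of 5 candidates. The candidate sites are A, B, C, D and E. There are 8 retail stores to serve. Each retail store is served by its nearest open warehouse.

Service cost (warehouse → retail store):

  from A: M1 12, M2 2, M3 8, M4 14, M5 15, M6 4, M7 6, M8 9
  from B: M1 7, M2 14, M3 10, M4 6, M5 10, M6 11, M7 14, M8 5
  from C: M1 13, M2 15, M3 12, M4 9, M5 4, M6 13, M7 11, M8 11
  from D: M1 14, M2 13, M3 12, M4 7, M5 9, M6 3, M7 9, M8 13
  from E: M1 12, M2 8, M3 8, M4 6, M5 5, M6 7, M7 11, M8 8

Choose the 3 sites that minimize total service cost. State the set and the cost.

With exactly 3 open, each retail store uses its cheapest among the chosen.
{A, B, C}: M1→B 7, M2→A 2, M3→A 8, M4→B 6, M5→C 4, M6→A 4, M7→A 6, M8→B 5. Service cost 42.
{A, B, E}: service cost 43
{A, B, D}: service cost 46
Among all 10 size-3 choices, {A, B, C} is lowest.

Choose A, B and C; total service cost 42.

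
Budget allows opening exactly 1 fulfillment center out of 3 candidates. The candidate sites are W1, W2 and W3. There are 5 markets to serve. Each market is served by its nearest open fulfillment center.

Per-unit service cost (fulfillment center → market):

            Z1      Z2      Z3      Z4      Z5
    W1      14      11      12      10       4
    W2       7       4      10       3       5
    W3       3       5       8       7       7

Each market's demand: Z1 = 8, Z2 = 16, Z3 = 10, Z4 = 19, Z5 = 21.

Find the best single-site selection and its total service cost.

With exactly 1 open, each market uses its cheapest among the chosen.
{W2}: Z1→W2 7·8=56, Z2→W2 4·16=64, Z3→W2 10·10=100, Z4→W2 3·19=57, Z5→W2 5·21=105. Service cost 382.
{W3}: service cost 464
{W1}: service cost 682
Among all 3 size-1 choices, {W2} is lowest.

Choose W2 only; total service cost 382.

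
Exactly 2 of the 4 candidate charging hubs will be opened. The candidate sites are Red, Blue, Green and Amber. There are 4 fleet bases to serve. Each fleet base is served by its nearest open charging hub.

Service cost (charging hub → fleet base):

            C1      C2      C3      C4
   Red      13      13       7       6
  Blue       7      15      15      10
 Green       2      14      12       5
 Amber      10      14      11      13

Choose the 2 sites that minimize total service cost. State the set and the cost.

With exactly 2 open, each fleet base uses its cheapest among the chosen.
{Red, Green}: C1→Green 2, C2→Red 13, C3→Red 7, C4→Green 5. Service cost 27.
{Green, Amber}: service cost 32
{Red, Blue}: service cost 33
Among all 6 size-2 choices, {Red, Green} is lowest.

Choose Red and Green; total service cost 27.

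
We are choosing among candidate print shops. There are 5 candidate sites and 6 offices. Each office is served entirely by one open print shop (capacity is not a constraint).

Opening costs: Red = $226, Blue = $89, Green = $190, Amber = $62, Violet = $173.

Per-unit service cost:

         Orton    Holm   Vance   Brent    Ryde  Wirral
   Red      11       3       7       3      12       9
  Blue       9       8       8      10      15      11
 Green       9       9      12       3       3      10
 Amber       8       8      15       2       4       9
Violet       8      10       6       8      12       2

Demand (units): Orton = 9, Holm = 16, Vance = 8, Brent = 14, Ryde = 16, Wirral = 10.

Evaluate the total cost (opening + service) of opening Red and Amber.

Each office is assigned to its cheapest site among the open ones.
{Red, Amber}: Orton→Amber 8·9=72, Holm→Red 3·16=48, Vance→Red 7·8=56, Brent→Amber 2·14=28, Ryde→Amber 4·16=64, Wirral→Red 9·10=90. Service 358; fixed 288; total 646.

Total cost: 646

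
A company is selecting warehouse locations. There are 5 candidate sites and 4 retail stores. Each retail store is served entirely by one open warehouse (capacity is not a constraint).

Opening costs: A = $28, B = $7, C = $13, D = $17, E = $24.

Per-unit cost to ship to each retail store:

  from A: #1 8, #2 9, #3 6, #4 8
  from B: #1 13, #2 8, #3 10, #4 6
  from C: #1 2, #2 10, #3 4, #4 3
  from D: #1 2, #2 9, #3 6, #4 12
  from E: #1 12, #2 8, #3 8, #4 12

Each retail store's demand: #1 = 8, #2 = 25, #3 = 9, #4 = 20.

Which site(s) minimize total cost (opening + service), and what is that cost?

For any fixed open set, each retail store goes to its cheapest open site; total = fixed + service.
{B, C}: #1→C 2·8=16, #2→B 8·25=200, #3→C 4·9=36, #4→C 3·20=60. Service 312; fixed 20; total 332.
{B, C, D}: #1→C 2·8=16, #2→B 8·25=200, #3→C 4·9=36, #4→C 3·20=60. Service 312; fixed 37; total 349.
{C, E}: service 312 + fixed 37 = 349
{A, B, C, D, E}: service 312 + fixed 89 = 401
No other subset beats 332.

Open B and C; minimum total cost 332.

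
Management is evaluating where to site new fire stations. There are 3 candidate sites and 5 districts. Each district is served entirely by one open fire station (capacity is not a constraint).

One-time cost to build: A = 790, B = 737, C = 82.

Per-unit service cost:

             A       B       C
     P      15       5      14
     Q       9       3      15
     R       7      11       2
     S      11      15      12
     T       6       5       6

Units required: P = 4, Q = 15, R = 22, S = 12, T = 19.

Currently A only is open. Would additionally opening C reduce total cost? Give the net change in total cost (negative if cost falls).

Current service cost with {A}: 595.
Adding C: each district re-picks its cheapest; new service cost 481, saving 114.
Extra fixed cost: 82. Net change = 82 − 114 = -32.
(Totals: 1385 → 1353.)

Yes — net change −32 (cost falls by 32).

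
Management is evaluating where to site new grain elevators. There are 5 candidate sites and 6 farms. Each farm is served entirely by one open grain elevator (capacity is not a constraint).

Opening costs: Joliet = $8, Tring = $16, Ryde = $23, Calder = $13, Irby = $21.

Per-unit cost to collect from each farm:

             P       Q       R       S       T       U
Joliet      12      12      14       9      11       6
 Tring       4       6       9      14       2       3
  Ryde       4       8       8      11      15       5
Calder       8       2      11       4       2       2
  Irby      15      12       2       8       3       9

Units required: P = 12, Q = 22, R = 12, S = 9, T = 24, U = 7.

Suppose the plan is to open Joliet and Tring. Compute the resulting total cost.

Each farm is assigned to its cheapest site among the open ones.
{Joliet, Tring}: P→Tring 4·12=48, Q→Tring 6·22=132, R→Tring 9·12=108, S→Joliet 9·9=81, T→Tring 2·24=48, U→Tring 3·7=21. Service 438; fixed 24; total 462.

Total cost: 462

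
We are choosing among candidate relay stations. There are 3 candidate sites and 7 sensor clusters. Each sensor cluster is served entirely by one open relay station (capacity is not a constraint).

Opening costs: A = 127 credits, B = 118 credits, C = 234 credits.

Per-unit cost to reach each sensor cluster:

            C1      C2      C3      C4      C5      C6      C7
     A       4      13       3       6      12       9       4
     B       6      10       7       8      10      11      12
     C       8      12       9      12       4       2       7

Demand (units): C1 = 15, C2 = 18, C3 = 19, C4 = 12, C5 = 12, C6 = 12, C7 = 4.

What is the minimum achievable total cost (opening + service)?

For any fixed open set, each sensor cluster goes to its cheapest open site; total = fixed + service.
{A}: C1→A 4·15=60, C2→A 13·18=234, C3→A 3·19=57, C4→A 6·12=72, C5→A 12·12=144, C6→A 9·12=108, C7→A 4·4=16. Service 691; fixed 127; total 818.
{A, C}: C1→A 4·15=60, C2→C 12·18=216, C3→A 3·19=57, C4→A 6·12=72, C5→C 4·12=48, C6→C 2·12=24, C7→A 4·4=16. Service 493; fixed 361; total 854.
{A, B}: service 613 + fixed 245 = 858
{A, B, C}: service 457 + fixed 479 = 936
No other subset beats 818.

Minimum total cost: 818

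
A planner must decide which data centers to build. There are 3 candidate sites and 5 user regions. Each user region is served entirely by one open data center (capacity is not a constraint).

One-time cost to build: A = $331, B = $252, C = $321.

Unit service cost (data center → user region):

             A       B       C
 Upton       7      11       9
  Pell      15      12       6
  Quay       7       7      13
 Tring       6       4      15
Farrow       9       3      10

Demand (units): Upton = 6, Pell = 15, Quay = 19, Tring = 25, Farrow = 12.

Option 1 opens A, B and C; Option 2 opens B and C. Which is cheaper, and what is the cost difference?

Option 1: {A, B, C}: Upton→A 7·6=42, Pell→C 6·15=90, Quay→A 7·19=133, Tring→B 4·25=100, Farrow→B 3·12=36. Service 401; fixed 904; total 1305.
Option 2: {B, C}: Upton→C 9·6=54, Pell→C 6·15=90, Quay→B 7·19=133, Tring→B 4·25=100, Farrow→B 3·12=36. Service 413; fixed 573; total 986.
Difference: |1305 − 986| = 319.

Option 2 is cheaper by 319.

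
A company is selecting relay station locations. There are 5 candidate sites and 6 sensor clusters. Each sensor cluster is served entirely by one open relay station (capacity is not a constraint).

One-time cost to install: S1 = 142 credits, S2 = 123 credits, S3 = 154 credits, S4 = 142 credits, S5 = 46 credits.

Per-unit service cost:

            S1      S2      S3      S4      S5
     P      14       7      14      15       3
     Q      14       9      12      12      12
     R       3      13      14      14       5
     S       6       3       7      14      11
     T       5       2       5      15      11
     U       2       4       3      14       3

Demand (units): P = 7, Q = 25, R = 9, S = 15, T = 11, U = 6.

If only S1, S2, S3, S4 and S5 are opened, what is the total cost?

Each sensor cluster is assigned to its cheapest site among the open ones.
{S1, S2, S3, S4, S5}: P→S5 3·7=21, Q→S2 9·25=225, R→S1 3·9=27, S→S2 3·15=45, T→S2 2·11=22, U→S1 2·6=12. Service 352; fixed 607; total 959.

Total cost: 959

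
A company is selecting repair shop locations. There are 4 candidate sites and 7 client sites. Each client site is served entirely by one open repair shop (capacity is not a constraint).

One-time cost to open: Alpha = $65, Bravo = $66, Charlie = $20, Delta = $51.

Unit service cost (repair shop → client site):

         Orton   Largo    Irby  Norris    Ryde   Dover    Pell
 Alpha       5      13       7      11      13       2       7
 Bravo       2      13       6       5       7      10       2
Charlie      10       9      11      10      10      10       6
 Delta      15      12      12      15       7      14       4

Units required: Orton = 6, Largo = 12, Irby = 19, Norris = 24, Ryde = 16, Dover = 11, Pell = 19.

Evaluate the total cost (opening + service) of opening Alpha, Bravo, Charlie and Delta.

Total cost: 728

Each client site is assigned to its cheapest site among the open ones.
{Alpha, Bravo, Charlie, Delta}: Orton→Bravo 2·6=12, Largo→Charlie 9·12=108, Irby→Bravo 6·19=114, Norris→Bravo 5·24=120, Ryde→Bravo 7·16=112, Dover→Alpha 2·11=22, Pell→Bravo 2·19=38. Service 526; fixed 202; total 728.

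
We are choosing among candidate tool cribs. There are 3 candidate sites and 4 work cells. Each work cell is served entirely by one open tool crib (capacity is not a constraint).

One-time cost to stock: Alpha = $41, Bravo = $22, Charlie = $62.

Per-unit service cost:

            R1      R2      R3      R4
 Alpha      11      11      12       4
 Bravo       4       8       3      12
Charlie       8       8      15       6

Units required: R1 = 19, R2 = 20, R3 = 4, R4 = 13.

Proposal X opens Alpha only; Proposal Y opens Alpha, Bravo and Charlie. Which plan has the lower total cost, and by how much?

Proposal X: {Alpha}: R1→Alpha 11·19=209, R2→Alpha 11·20=220, R3→Alpha 12·4=48, R4→Alpha 4·13=52. Service 529; fixed 41; total 570.
Proposal Y: {Alpha, Bravo, Charlie}: R1→Bravo 4·19=76, R2→Bravo 8·20=160, R3→Bravo 3·4=12, R4→Alpha 4·13=52. Service 300; fixed 125; total 425.
Difference: |570 − 425| = 145.

Proposal Y is cheaper by 145.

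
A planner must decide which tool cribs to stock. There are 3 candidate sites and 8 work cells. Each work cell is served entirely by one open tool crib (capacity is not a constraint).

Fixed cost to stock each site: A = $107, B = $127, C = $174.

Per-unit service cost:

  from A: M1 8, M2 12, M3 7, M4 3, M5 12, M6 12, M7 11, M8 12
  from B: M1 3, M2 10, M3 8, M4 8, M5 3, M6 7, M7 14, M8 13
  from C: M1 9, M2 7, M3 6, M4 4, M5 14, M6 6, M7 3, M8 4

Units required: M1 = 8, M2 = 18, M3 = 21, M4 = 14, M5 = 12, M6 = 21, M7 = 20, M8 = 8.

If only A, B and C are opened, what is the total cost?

Each work cell is assigned to its cheapest site among the open ones.
{A, B, C}: M1→B 3·8=24, M2→C 7·18=126, M3→C 6·21=126, M4→A 3·14=42, M5→B 3·12=36, M6→C 6·21=126, M7→C 3·20=60, M8→C 4·8=32. Service 572; fixed 408; total 980.

Total cost: 980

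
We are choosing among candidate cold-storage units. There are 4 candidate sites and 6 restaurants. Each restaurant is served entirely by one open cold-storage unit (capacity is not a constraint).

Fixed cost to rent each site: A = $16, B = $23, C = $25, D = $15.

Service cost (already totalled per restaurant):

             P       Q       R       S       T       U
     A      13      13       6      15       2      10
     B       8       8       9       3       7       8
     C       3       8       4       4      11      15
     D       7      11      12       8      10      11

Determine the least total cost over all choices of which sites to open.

Minimum total cost: 66

For any fixed open set, each restaurant goes to its cheapest open site; total = fixed + service.
{B}: P→B 8, Q→B 8, R→B 9, S→B 3, T→B 7, U→B 8. Service 43; fixed 23; total 66.
{C}: P→C 3, Q→C 8, R→C 4, S→C 4, T→C 11, U→C 15. Service 45; fixed 25; total 70.
{A, C}: service 31 + fixed 41 = 72
{A, B, C, D}: service 28 + fixed 79 = 107
No other subset beats 66.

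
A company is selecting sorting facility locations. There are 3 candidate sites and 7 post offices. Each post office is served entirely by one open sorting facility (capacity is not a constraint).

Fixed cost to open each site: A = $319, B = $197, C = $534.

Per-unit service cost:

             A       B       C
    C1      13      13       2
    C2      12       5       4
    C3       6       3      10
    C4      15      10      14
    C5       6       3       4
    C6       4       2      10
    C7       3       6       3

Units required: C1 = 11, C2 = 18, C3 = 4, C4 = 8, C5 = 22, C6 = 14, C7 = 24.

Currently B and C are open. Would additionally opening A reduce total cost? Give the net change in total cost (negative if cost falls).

Current service cost with {B, C}: 352.
Adding A: each post office re-picks its cheapest; new service cost 352, saving 0.
Extra fixed cost: 319. Net change = 319 − 0 = 319.
(Totals: 1083 → 1402.)

No — net change +319 (cost rises by 319).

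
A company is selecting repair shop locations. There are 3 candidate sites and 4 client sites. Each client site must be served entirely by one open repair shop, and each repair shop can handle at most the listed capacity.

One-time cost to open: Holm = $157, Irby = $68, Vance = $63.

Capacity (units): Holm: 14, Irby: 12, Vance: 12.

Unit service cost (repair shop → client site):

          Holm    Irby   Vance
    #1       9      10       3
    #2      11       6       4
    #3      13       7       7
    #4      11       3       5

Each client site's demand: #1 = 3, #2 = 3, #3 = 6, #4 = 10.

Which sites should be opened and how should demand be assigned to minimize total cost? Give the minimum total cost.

Open {Irby, Vance}: #1→Vance 3·3=9, #2→Vance 4·3=12, #3→Vance 7·6=42, #4→Irby 3·10=30.
Loads: Irby carries 10/12, Vance carries 12/12. Service 93; fixed 131; total 224.
Next best feasible plan costs 271.

Minimum total cost: 224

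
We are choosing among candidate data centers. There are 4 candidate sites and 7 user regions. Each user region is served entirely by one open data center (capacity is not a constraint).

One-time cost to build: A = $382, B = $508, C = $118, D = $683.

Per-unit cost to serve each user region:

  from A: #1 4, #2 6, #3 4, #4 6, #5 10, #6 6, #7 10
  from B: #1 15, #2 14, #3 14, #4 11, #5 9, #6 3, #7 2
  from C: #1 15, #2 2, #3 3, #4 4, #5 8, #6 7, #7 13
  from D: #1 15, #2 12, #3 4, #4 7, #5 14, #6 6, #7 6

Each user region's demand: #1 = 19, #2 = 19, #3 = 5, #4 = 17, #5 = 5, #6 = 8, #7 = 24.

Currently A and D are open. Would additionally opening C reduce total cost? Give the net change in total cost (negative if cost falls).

Yes — net change −7 (cost falls by 7).

Current service cost with {A, D}: 554.
Adding C: each user region re-picks its cheapest; new service cost 429, saving 125.
Extra fixed cost: 118. Net change = 118 − 125 = -7.
(Totals: 1619 → 1612.)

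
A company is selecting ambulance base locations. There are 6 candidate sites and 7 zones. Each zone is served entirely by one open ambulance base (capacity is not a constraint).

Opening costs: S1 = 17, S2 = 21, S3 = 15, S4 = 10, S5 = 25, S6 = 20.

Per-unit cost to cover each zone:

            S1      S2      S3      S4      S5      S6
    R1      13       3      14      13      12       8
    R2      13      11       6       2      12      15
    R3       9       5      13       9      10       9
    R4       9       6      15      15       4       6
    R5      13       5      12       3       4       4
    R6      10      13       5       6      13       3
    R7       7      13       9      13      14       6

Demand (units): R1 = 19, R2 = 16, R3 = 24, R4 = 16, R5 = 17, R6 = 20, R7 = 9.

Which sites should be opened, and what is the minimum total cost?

For any fixed open set, each zone goes to its cheapest open site; total = fixed + service.
{S2, S4, S5, S6}: R1→S2 3·19=57, R2→S4 2·16=32, R3→S2 5·24=120, R4→S5 4·16=64, R5→S4 3·17=51, R6→S6 3·20=60, R7→S6 6·9=54. Service 438; fixed 76; total 514.
{S2, S4, S6}: R1→S2 3·19=57, R2→S4 2·16=32, R3→S2 5·24=120, R4→S2 6·16=96, R5→S4 3·17=51, R6→S6 3·20=60, R7→S6 6·9=54. Service 470; fixed 51; total 521.
{S2, S3, S4, S5, S6}: R1→S2 3·19=57, R2→S4 2·16=32, R3→S2 5·24=120, R4→S5 4·16=64, R5→S4 3·17=51, R6→S6 3·20=60, R7→S6 6·9=54. Service 438; fixed 91; total 529.
{S1, S2, S3, S4, S5, S6}: R1→S2 3·19=57, R2→S4 2·16=32, R3→S2 5·24=120, R4→S5 4·16=64, R5→S4 3·17=51, R6→S6 3·20=60, R7→S6 6·9=54. Service 438; fixed 108; total 546.
No other subset beats 514.

Open S2, S4, S5 and S6; minimum total cost 514.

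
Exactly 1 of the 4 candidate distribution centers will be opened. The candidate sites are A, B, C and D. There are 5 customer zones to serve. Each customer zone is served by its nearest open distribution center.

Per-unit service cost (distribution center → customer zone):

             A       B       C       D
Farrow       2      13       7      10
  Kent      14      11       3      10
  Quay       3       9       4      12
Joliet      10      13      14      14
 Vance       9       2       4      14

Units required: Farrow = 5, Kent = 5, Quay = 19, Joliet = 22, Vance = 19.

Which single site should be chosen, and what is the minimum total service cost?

Choose C only; total service cost 510.

With exactly 1 open, each customer zone uses its cheapest among the chosen.
{C}: Farrow→C 7·5=35, Kent→C 3·5=15, Quay→C 4·19=76, Joliet→C 14·22=308, Vance→C 4·19=76. Service cost 510.
{A}: service cost 528
{B}: service cost 615
Among all 4 size-1 choices, {C} is lowest.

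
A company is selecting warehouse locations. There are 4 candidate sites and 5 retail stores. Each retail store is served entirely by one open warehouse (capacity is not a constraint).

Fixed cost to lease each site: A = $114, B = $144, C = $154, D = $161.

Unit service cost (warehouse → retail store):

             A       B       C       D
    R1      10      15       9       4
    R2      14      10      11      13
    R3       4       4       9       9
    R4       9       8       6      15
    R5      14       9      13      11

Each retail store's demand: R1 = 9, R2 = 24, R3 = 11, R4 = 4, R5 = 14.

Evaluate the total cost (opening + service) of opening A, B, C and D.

Total cost: 1043

Each retail store is assigned to its cheapest site among the open ones.
{A, B, C, D}: R1→D 4·9=36, R2→B 10·24=240, R3→A 4·11=44, R4→C 6·4=24, R5→B 9·14=126. Service 470; fixed 573; total 1043.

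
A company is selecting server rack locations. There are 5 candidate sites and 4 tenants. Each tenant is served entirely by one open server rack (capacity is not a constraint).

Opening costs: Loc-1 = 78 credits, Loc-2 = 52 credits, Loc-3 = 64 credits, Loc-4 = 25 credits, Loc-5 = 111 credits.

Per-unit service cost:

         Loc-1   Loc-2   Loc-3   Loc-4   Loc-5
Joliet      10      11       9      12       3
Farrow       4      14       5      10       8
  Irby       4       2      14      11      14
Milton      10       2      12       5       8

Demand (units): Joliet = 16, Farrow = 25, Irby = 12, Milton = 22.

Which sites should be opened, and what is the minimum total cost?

Open Loc-2 and Loc-3; minimum total cost 453.

For any fixed open set, each tenant goes to its cheapest open site; total = fixed + service.
{Loc-2, Loc-3}: Joliet→Loc-3 9·16=144, Farrow→Loc-3 5·25=125, Irby→Loc-2 2·12=24, Milton→Loc-2 2·22=44. Service 337; fixed 116; total 453.
{Loc-1, Loc-2, Loc-5}: service 216 + fixed 241 = 457
{Loc-1, Loc-2}: service 328 + fixed 130 = 458
{Loc-1, Loc-2, Loc-3, Loc-4, Loc-5}: Joliet→Loc-5 3·16=48, Farrow→Loc-1 4·25=100, Irby→Loc-2 2·12=24, Milton→Loc-2 2·22=44. Service 216; fixed 330; total 546.
No other subset beats 453.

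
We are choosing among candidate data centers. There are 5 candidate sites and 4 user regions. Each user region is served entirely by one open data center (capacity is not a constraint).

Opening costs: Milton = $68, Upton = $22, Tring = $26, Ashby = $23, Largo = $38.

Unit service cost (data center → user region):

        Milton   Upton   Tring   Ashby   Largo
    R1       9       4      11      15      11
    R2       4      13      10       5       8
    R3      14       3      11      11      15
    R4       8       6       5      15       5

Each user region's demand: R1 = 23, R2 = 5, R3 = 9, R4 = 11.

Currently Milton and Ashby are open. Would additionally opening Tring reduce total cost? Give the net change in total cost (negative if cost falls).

Current service cost with {Milton, Ashby}: 414.
Adding Tring: each user region re-picks its cheapest; new service cost 381, saving 33.
Extra fixed cost: 26. Net change = 26 − 33 = -7.
(Totals: 505 → 498.)

Yes — net change −7 (cost falls by 7).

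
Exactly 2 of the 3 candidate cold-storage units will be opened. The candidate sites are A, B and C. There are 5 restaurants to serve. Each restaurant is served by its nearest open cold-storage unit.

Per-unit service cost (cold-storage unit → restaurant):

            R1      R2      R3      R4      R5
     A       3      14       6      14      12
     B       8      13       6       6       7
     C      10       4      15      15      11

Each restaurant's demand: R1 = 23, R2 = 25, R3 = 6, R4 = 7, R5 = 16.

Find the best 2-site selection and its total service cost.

Choose B and C; total service cost 474.

With exactly 2 open, each restaurant uses its cheapest among the chosen.
{B, C}: R1→B 8·23=184, R2→C 4·25=100, R3→B 6·6=36, R4→B 6·7=42, R5→B 7·16=112. Service cost 474.
{A, C}: service cost 479
{A, B}: service cost 584
Among all 3 size-2 choices, {B, C} is lowest.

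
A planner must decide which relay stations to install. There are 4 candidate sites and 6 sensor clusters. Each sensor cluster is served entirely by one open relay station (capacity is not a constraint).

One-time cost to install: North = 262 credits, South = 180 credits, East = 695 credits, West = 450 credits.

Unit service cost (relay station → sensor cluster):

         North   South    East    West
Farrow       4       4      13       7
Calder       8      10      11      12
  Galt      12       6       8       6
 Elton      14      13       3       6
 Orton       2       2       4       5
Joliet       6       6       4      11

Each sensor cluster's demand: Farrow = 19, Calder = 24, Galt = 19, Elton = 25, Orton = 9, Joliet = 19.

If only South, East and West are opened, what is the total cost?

Each sensor cluster is assigned to its cheapest site among the open ones.
{South, East, West}: Farrow→South 4·19=76, Calder→South 10·24=240, Galt→South 6·19=114, Elton→East 3·25=75, Orton→South 2·9=18, Joliet→East 4·19=76. Service 599; fixed 1325; total 1924.

Total cost: 1924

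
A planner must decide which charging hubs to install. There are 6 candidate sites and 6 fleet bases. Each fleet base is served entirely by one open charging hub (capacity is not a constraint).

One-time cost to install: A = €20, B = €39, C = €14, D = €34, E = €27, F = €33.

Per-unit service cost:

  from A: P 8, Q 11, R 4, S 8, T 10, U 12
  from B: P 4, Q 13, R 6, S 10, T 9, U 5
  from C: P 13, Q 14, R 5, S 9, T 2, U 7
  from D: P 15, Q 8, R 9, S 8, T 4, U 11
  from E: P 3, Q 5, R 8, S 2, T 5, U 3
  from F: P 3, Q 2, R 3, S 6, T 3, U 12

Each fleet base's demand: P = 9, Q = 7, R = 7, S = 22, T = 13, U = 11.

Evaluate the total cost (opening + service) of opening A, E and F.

Total cost: 258

Each fleet base is assigned to its cheapest site among the open ones.
{A, E, F}: P→E 3·9=27, Q→F 2·7=14, R→F 3·7=21, S→E 2·22=44, T→F 3·13=39, U→E 3·11=33. Service 178; fixed 80; total 258.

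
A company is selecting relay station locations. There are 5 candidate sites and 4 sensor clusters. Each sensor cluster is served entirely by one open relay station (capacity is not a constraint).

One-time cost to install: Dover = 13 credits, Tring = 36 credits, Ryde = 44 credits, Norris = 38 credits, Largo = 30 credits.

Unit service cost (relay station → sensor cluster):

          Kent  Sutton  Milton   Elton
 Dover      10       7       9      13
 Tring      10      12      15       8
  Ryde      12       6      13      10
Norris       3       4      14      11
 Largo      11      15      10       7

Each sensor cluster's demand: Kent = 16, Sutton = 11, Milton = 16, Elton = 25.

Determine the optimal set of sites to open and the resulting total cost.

For any fixed open set, each sensor cluster goes to its cheapest open site; total = fixed + service.
{Dover, Norris, Largo}: Kent→Norris 3·16=48, Sutton→Norris 4·11=44, Milton→Dover 9·16=144, Elton→Largo 7·25=175. Service 411; fixed 81; total 492.
{Norris, Largo}: service 427 + fixed 68 = 495
{Dover, Tring, Norris}: service 436 + fixed 87 = 523
{Dover, Tring, Ryde, Norris, Largo}: Kent→Norris 3·16=48, Sutton→Norris 4·11=44, Milton→Dover 9·16=144, Elton→Largo 7·25=175. Service 411; fixed 161; total 572.
No other subset beats 492.

Open Dover, Norris and Largo; minimum total cost 492.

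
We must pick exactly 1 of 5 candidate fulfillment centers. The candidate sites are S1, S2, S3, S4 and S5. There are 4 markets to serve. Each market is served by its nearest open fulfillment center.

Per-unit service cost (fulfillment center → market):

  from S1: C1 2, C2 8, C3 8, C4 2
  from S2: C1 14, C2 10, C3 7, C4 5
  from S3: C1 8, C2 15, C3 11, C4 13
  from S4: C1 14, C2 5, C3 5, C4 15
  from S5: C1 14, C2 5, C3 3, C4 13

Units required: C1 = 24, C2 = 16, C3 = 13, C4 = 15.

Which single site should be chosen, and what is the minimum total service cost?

Choose S1 only; total service cost 310.

With exactly 1 open, each market uses its cheapest among the chosen.
{S1}: C1→S1 2·24=48, C2→S1 8·16=128, C3→S1 8·13=104, C4→S1 2·15=30. Service cost 310.
{S5}: service cost 650
{S2}: service cost 662
Among all 5 size-1 choices, {S1} is lowest.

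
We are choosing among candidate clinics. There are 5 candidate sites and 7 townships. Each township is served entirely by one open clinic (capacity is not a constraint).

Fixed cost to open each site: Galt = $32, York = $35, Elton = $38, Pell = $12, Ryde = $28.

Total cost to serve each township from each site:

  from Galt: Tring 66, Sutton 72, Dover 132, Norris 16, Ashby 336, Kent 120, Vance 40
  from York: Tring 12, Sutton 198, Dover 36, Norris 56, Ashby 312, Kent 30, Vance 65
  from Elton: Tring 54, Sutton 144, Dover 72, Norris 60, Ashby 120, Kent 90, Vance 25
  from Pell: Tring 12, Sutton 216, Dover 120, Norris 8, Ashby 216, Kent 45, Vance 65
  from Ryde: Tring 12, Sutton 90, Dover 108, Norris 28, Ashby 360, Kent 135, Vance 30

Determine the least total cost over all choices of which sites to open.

Minimum total cost: 416

For any fixed open set, each township goes to its cheapest open site; total = fixed + service.
{Galt, York, Elton}: Tring→York 12, Sutton→Galt 72, Dover→York 36, Norris→Galt 16, Ashby→Elton 120, Kent→York 30, Vance→Elton 25. Service 311; fixed 105; total 416.
{Galt, York, Elton, Pell}: Tring→York 12, Sutton→Galt 72, Dover→York 36, Norris→Pell 8, Ashby→Elton 120, Kent→York 30, Vance→Elton 25. Service 303; fixed 117; total 420.
{York, Elton, Pell, Ryde}: service 321 + fixed 113 = 434
{Galt, York, Elton, Pell, Ryde}: service 303 + fixed 145 = 448
No other subset beats 416.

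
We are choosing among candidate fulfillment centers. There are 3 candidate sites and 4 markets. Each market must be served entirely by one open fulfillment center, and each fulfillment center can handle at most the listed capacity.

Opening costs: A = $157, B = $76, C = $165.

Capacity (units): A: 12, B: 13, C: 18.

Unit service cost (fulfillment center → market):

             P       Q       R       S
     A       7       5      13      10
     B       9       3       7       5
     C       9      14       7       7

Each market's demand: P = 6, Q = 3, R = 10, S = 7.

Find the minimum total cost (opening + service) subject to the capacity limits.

Minimum total cost: 409

Open {B, C}: P→C 9·6=54, Q→B 3·3=9, R→C 7·10=70, S→B 5·7=35.
Loads: B carries 10/13, C carries 16/18. Service 168; fixed 241; total 409.
Next best feasible plan costs 423.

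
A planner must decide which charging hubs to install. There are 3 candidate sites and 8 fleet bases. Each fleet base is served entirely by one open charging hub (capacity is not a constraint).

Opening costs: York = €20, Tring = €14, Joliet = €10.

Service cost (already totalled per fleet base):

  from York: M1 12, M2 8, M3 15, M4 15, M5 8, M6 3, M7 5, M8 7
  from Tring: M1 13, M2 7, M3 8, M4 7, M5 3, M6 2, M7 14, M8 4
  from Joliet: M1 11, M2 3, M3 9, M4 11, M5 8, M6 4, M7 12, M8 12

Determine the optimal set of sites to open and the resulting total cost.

Open Tring only; minimum total cost 72.

For any fixed open set, each fleet base goes to its cheapest open site; total = fixed + service.
{Tring}: M1→Tring 13, M2→Tring 7, M3→Tring 8, M4→Tring 7, M5→Tring 3, M6→Tring 2, M7→Tring 14, M8→Tring 4. Service 58; fixed 14; total 72.
{Tring, Joliet}: service 50 + fixed 24 = 74
{Joliet}: M1→Joliet 11, M2→Joliet 3, M3→Joliet 9, M4→Joliet 11, M5→Joliet 8, M6→Joliet 4, M7→Joliet 12, M8→Joliet 12. Service 70; fixed 10; total 80.
{York, Tring, Joliet}: service 43 + fixed 44 = 87
No other subset beats 72.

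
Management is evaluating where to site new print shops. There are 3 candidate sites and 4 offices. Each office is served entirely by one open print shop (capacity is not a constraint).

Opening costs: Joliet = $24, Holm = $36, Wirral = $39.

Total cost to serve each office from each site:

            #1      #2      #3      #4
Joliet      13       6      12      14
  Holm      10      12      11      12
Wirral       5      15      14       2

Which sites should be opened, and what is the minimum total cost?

Open Joliet only; minimum total cost 69.

For any fixed open set, each office goes to its cheapest open site; total = fixed + service.
{Joliet}: #1→Joliet 13, #2→Joliet 6, #3→Joliet 12, #4→Joliet 14. Service 45; fixed 24; total 69.
{Wirral}: #1→Wirral 5, #2→Wirral 15, #3→Wirral 14, #4→Wirral 2. Service 36; fixed 39; total 75.
{Holm}: service 45 + fixed 36 = 81
{Joliet, Holm, Wirral}: service 24 + fixed 99 = 123
No other subset beats 69.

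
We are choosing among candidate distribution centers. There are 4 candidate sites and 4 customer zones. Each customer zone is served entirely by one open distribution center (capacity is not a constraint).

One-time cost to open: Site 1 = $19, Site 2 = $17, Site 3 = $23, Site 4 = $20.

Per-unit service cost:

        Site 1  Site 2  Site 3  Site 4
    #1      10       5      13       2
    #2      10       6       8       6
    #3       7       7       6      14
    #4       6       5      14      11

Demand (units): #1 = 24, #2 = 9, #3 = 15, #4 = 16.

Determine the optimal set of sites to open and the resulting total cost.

Open Site 2 and Site 4; minimum total cost 324.

For any fixed open set, each customer zone goes to its cheapest open site; total = fixed + service.
{Site 2, Site 4}: #1→Site 4 2·24=48, #2→Site 2 6·9=54, #3→Site 2 7·15=105, #4→Site 2 5·16=80. Service 287; fixed 37; total 324.
{Site 2, Site 3, Site 4}: service 272 + fixed 60 = 332
{Site 1, Site 4}: service 303 + fixed 39 = 342
{Site 1, Site 2, Site 3, Site 4}: service 272 + fixed 79 = 351
No other subset beats 324.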